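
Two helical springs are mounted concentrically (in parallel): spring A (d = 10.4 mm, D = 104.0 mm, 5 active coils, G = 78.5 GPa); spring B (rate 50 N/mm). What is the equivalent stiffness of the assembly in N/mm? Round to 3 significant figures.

70.4 N/mm

k_A = Gd⁴/(8D³N_a) = (78.5×10³)(10.4⁴)/(8·104.0³·5) = 20.41 N/mm
Parallel: k_eq = 20.41 + 50 = 70.41 N/mm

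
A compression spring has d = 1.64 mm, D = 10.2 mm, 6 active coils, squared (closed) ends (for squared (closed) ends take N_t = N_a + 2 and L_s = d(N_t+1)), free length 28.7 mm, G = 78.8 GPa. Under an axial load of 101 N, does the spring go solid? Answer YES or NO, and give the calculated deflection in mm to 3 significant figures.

k = Gd⁴/(8D³N_a) = (78.8×10³)(1.64⁴)/(8·10.2³·6) = 11.191 N/mm
N_t = 8; L_s = 1.64·9 = 14.76 mm; δ_solid = L₀ − L_s = 28.7 − 14.76 = 13.94 mm
δ = F/k = 101/11.191 = 9.0253 mm
δ < δ_solid → spring does not go solid

NO, δ = 9.03 mm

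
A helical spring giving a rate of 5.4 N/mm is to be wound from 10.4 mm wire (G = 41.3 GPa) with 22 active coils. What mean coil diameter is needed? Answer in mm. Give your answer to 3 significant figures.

D = (Gd⁴/(8N_a·k))^(1/3) = (41.3×10³·10.4⁴/(8·22·5.4))^(1/3)
  = (508367)^(1/3) = 79.8103 mm

79.8 mm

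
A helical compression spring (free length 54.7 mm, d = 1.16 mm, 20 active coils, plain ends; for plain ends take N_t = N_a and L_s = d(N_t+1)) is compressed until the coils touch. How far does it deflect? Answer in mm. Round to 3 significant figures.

N_t = 20; L_s = 1.16·21 = 24.36 mm
δ_solid = L₀ − L_s = 54.7 − 24.36 = 30.34 mm

30.3 mm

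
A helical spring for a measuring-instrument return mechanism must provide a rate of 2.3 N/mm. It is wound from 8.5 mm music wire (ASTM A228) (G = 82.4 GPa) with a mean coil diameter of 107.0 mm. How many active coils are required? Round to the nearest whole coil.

N_a = Gd⁴/(8D³k) = (82.4×10³ × 8.5⁴)/(8 × 107.0³ × 2.3)
    = 4.30133e+08 / 2.25408e+07 = 19.08 → 19 coils

19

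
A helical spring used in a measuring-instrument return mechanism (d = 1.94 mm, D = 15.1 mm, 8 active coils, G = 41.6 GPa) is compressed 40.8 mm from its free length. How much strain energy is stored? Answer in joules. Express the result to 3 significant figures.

2.23 J

k = Gd⁴/(8D³N_a) = (41.6×10³)(1.94⁴)/(8·15.1³·8) = 2.6742 N/mm
U = ½kδ² = 0.5 × 2.6742 × 40.8² = 2225.8 N·mm = 2.2258 J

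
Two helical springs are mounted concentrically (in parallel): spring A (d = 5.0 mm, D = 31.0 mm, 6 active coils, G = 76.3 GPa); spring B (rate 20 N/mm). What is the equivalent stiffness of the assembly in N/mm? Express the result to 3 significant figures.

53.3 N/mm

k_A = Gd⁴/(8D³N_a) = (76.3×10³)(5.0⁴)/(8·31.0³·6) = 33.349 N/mm
Parallel: k_eq = 33.349 + 20 = 53.349 N/mm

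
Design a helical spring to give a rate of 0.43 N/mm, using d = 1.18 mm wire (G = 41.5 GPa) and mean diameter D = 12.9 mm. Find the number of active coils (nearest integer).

11

N_a = Gd⁴/(8D³k) = (41.5×10³ × 1.18⁴)/(8 × 12.9³ × 0.43)
    = 80459.3 / 7384.61 = 10.9 → 11 coils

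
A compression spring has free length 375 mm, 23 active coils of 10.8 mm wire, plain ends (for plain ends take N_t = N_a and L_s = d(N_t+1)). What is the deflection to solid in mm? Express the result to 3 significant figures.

116 mm

N_t = 23; L_s = 10.8·24 = 259.2 mm
δ_solid = L₀ − L_s = 375 − 259.2 = 115.8 mm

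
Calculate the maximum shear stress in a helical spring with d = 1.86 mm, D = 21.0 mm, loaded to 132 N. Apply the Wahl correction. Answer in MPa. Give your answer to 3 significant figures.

1240 MPa

Spring index C = D/d = 21.0/1.86 = 11.2903
K_W = (4C−1)/(4C−4) + 0.615/C = 44.161/41.161 + 0.0545 = 1.1274
τ₀ = 8FD/(πd³) = 8·132·21.0/(π·1.86³) = 22176/20.216 = 1097 MPa
τ_max = K·τ₀ = 1.1274 × 1097 = 1236.7 MPa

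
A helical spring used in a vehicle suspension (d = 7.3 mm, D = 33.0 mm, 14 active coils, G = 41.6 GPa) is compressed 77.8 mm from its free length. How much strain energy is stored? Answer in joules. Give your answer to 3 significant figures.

88.8 J

k = Gd⁴/(8D³N_a) = (41.6×10³)(7.3⁴)/(8·33.0³·14) = 29.351 N/mm
U = ½kδ² = 0.5 × 29.351 × 77.8² = 88829 N·mm = 88.829 J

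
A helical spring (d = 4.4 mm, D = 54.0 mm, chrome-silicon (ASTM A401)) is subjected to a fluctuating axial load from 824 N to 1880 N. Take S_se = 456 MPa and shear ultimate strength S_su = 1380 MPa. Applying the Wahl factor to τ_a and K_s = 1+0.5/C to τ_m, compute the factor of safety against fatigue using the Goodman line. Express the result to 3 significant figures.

0.268

C = D/d = 54.0/4.4 = 12.2727; K_W = (4C−1)/(4C−4)+0.615/C = 1.1166; K_s = 1+0.5/C = 1.0407
F_a = (F_max−F_min)/2 = 528 N; F_m = (F_max+F_min)/2 = 1352 N
τ_a = K_W·8F_aD/(πd³) = 1.1166 × 852.33 = 951.75 MPa
τ_m = K_s·8F_mD/(πd³) = 1.0407 × 2182.5 = 2271.4 MPa
Goodman: 1/n_f = τ_a/S_se + τ_m/S_su = 951.75/456 + 2271.4/1380 = 2.08718 + 1.64595 = 3.7331
n_f = 1/3.7331 = 0.2679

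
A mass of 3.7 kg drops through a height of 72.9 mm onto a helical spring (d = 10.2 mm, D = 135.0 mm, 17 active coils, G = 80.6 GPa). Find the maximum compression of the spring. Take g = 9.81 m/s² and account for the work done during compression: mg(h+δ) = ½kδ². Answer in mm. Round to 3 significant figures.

61.1 mm

k = Gd⁴/(8D³N_a) = (80.6×10³)(10.2⁴)/(8·135.0³·17) = 2.6073 N/mm
W = mg = 3.7 × 9.81 = 36.297 N
½kδ² − Wδ − Wh = 0 → δ = (W + √(W² + 2kWh))/k
δ = (36.297 + √(1317.5 + 13798.2))/2.6073 = (36.297 + 122.95)/2.6073 = 61.075 mm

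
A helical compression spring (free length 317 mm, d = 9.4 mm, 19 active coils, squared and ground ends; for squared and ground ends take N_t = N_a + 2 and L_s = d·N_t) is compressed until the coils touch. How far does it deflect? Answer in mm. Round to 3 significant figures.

120 mm

N_t = 21; L_s = 9.4·21 = 197.4 mm
δ_solid = L₀ − L_s = 317 − 197.4 = 119.6 mm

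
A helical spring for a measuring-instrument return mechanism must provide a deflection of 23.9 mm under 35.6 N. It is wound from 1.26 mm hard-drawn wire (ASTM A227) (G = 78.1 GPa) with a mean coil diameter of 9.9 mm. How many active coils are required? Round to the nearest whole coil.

Required rate k = F/δ = 35.6/23.9 = 1.4895 N/mm
N_a = Gd⁴/(8D³k) = (78.1×10³ × 1.26⁴)/(8 × 9.9³ × 1.4895)
    = 196849 / 11562.4 = 17.02 → 17 coils

17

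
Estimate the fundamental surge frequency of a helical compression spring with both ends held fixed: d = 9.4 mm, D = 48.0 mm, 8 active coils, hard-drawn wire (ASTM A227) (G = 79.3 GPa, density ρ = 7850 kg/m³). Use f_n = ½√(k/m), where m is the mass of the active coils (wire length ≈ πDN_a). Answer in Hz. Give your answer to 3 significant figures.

k = Gd⁴/(8D³N_a) = (79.3×10³)(9.4⁴)/(8·48.0³·8) = 87.474 N/mm = 87474 N/m
Wire length L = πDN_a = π·48.0·8 = 1206.4 mm
m = ρ·(πd²/4)·L = 7850 × 69.398×10⁻⁶ m² × 1.2064 m = 0.6572 kg
f_n = ½√(k/m) = 0.5·√(87474/0.6572) = 0.5·√(1.331e+05) = 182.42 Hz

182 Hz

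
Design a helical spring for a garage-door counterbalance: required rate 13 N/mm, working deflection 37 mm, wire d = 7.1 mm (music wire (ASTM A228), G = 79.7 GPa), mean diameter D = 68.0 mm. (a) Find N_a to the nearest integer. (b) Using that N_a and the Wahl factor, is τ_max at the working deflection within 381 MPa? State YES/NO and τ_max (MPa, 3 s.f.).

(a) 6 coils; (b) YES, τ_max = 277 MPa

N_a = Gd⁴/(8D³k) = (79.7×10³)(7.1⁴)/(8·68.0³·13) = 6.193 → N_a = 6
Actual rate k = Gd⁴/(8D³·6) = 13.419 N/mm
Working load F = kδ = 13.419·37 = 496.51 N
C = 68.0/7.1 = 9.5775; K_W = (4C−1)/(4C−4)+0.615/C = 1.1517
τ_max = K_W·8FD/(πd³) = 1.1517·240.21 = 276.64 MPa
τ_max ≤ 381 MPa → acceptable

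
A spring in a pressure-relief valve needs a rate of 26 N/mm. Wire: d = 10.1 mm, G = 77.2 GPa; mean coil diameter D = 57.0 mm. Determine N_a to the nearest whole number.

N_a = Gd⁴/(8D³k) = (77.2×10³ × 10.1⁴)/(8 × 57.0³ × 26)
    = 8.03346e+08 / 3.85201e+07 = 20.86 → 21 coils

21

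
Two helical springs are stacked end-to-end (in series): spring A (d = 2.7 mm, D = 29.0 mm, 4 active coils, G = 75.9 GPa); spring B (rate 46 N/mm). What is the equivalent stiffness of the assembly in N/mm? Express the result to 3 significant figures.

4.65 N/mm

k_A = Gd⁴/(8D³N_a) = (75.9×10³)(2.7⁴)/(8·29.0³·4) = 5.1684 N/mm
Series: 1/k_eq = 1/5.1684 + 1/46 = 0.21522; k_eq = 4.6463 N/mm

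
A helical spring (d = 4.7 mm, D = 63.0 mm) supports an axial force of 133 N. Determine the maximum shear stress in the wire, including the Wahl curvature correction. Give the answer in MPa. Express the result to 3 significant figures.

227 MPa

Spring index C = D/d = 63.0/4.7 = 13.4043
K_W = (4C−1)/(4C−4) + 0.615/C = 52.617/49.617 + 0.0459 = 1.1063
τ₀ = 8FD/(πd³) = 8·133·63.0/(π·4.7³) = 67032/326.17 = 205.51 MPa
τ_max = K·τ₀ = 1.1063 × 205.51 = 227.37 MPa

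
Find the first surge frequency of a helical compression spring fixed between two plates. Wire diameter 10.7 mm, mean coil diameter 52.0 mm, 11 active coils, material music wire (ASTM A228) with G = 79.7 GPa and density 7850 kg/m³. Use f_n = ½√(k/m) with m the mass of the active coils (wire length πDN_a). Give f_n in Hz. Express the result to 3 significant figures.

129 Hz

k = Gd⁴/(8D³N_a) = (79.7×10³)(10.7⁴)/(8·52.0³·11) = 84.431 N/mm = 84431 N/m
Wire length L = πDN_a = π·52.0·11 = 1797 mm
m = ρ·(πd²/4)·L = 7850 × 89.92×10⁻⁶ m² × 1.797 m = 1.2684 kg
f_n = ½√(k/m) = 0.5·√(84431/1.2684) = 0.5·√(66562) = 129 Hz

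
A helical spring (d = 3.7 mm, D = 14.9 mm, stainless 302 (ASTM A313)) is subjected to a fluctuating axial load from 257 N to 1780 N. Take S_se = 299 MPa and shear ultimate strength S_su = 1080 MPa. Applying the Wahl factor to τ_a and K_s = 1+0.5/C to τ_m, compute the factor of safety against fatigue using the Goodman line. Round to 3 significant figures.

0.289

C = D/d = 14.9/3.7 = 4.0270; K_W = (4C−1)/(4C−4)+0.615/C = 1.4005; K_s = 1+0.5/C = 1.1242
F_a = (F_max−F_min)/2 = 761.5 N; F_m = (F_max+F_min)/2 = 1018.5 N
τ_a = K_W·8F_aD/(πd³) = 1.4005 × 570.42 = 798.86 MPa
τ_m = K_s·8F_mD/(πd³) = 1.1242 × 762.93 = 857.65 MPa
Goodman: 1/n_f = τ_a/S_se + τ_m/S_su = 798.86/299 + 857.65/1080 = 2.67177 + 0.79412 = 3.4659
n_f = 1/3.4659 = 0.2885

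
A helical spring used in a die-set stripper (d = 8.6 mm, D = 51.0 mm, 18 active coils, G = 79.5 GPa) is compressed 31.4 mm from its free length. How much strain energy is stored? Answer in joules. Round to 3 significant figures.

11.2 J

k = Gd⁴/(8D³N_a) = (79.5×10³)(8.6⁴)/(8·51.0³·18) = 22.766 N/mm
U = ½kδ² = 0.5 × 22.766 × 31.4² = 11223 N·mm = 11.223 J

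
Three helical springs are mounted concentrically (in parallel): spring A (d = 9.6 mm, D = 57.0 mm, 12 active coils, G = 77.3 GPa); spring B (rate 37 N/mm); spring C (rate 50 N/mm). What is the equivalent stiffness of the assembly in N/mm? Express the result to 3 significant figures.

124 N/mm

k_A = Gd⁴/(8D³N_a) = (77.3×10³)(9.6⁴)/(8·57.0³·12) = 36.929 N/mm
Parallel: k_eq = 36.929 + 37 + 50 = 123.93 N/mm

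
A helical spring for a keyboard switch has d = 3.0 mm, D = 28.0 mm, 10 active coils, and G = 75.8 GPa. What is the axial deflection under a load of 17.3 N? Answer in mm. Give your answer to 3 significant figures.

k = Gd⁴/(8D³N_a) = (75.8×10³)(3.0⁴)/(8·28.0³·10) = 3.4962 N/mm
δ = F/k = 17.3 / 3.4962 = 4.9483 mm

4.95 mm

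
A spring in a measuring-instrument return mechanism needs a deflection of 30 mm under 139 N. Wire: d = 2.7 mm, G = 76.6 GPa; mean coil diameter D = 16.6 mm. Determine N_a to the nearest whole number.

24

Required rate k = F/δ = 139/30 = 4.6333 N/mm
N_a = Gd⁴/(8D³k) = (76.6×10³ × 2.7⁴)/(8 × 16.6³ × 4.6333)
    = 4.07084e+06 / 169554 = 24.01 → 24 coils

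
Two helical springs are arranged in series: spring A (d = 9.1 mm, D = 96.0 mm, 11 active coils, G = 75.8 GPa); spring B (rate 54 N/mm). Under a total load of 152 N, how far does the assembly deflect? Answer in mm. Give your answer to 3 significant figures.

25.6 mm

k_A = Gd⁴/(8D³N_a) = (75.8×10³)(9.1⁴)/(8·96.0³·11) = 6.6763 N/mm
Series: 1/k_eq = 1/6.6763 + 1/54 = 0.1683; k_eq = 5.9417 N/mm
δ = F/k_eq = 152/5.9417 = 25.582 mm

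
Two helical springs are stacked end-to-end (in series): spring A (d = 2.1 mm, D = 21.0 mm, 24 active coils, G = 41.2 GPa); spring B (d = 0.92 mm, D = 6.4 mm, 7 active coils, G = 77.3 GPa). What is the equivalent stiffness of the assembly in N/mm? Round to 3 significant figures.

k_A = Gd⁴/(8D³N_a) = (41.2×10³)(2.1⁴)/(8·21.0³·24) = 0.45063 N/mm
k_B = Gd⁴/(8D³N_a) = (77.3×10³)(0.92⁴)/(8·6.4³·7) = 3.7723 N/mm
Series: 1/k_eq = 1/0.45063 + 1/3.7723 = 2.4842; k_eq = 0.40254 N/mm

0.403 N/mm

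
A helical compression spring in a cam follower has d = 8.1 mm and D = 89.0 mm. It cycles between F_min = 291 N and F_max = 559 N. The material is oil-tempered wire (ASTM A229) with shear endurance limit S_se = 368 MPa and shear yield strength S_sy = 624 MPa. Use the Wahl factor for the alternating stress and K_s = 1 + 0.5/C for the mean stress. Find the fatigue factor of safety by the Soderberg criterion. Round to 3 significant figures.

2.09

C = D/d = 89.0/8.1 = 10.9877; K_W = (4C−1)/(4C−4)+0.615/C = 1.1311; K_s = 1+0.5/C = 1.0455
F_a = (F_max−F_min)/2 = 134 N; F_m = (F_max+F_min)/2 = 425 N
τ_a = K_W·8F_aD/(πd³) = 1.1311 × 57.145 = 64.635 MPa
τ_m = K_s·8F_mD/(πd³) = 1.0455 × 181.24 = 189.49 MPa
Soderberg: 1/n_f = τ_a/S_se + τ_m/S_sy = 64.635/368 + 189.49/624 = 0.17564 + 0.30367 = 0.47931
n_f = 1/0.47931 = 2.086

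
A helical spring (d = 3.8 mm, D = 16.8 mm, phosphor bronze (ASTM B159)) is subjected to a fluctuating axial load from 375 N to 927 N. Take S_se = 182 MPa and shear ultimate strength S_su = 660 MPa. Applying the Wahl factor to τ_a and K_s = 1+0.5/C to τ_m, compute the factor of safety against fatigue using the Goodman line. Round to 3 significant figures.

0.406

C = D/d = 16.8/3.8 = 4.4211; K_W = (4C−1)/(4C−4)+0.615/C = 1.3583; K_s = 1+0.5/C = 1.1131
F_a = (F_max−F_min)/2 = 276 N; F_m = (F_max+F_min)/2 = 651 N
τ_a = K_W·8F_aD/(πd³) = 1.3583 × 215.18 = 292.29 MPa
τ_m = K_s·8F_mD/(πd³) = 1.1131 × 507.55 = 564.95 MPa
Goodman: 1/n_f = τ_a/S_se + τ_m/S_su = 292.29/182 + 564.95/660 = 1.60599 + 0.85599 = 2.462
n_f = 1/2.462 = 0.4062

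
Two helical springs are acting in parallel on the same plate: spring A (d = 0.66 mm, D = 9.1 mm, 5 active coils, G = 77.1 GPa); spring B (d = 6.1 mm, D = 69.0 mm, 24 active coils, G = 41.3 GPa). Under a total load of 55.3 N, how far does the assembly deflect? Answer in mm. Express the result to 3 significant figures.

k_A = Gd⁴/(8D³N_a) = (77.1×10³)(0.66⁴)/(8·9.1³·5) = 0.48534 N/mm
k_B = Gd⁴/(8D³N_a) = (41.3×10³)(6.1⁴)/(8·69.0³·24) = 0.90661 N/mm
Parallel: k_eq = 0.48534 + 0.90661 = 1.392 N/mm
δ = F/k_eq = 55.3/1.392 = 39.728 mm

39.7 mm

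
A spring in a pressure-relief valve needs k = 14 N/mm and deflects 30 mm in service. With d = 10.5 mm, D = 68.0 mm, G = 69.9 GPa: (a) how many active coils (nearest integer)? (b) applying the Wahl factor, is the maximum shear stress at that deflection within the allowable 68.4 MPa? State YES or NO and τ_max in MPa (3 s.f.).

(a) 24 coils; (b) NO, τ_max = 77.8 MPa

N_a = Gd⁴/(8D³k) = (69.9×10³)(10.5⁴)/(8·68.0³·14) = 24.13 → N_a = 24
Actual rate k = Gd⁴/(8D³·24) = 14.074 N/mm
Working load F = kδ = 14.074·30 = 422.21 N
C = 68.0/10.5 = 6.4762; K_W = (4C−1)/(4C−4)+0.615/C = 1.2319
τ_max = K_W·8FD/(πd³) = 1.2319·63.155 = 77.802 MPa
τ_max > 68.4 MPa → exceeds allowable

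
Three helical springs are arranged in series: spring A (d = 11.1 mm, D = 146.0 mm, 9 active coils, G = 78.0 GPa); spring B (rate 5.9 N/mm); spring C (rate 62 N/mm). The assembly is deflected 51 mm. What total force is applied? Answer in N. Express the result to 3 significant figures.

136 N

k_A = Gd⁴/(8D³N_a) = (78.0×10³)(11.1⁴)/(8·146.0³·9) = 5.2844 N/mm
Series: 1/k_eq = 1/5.2844 + 1/5.9 + 1/62 = 0.37486; k_eq = 2.6677 N/mm
F = k_eq·δ = 2.6677·51 = 136.05 N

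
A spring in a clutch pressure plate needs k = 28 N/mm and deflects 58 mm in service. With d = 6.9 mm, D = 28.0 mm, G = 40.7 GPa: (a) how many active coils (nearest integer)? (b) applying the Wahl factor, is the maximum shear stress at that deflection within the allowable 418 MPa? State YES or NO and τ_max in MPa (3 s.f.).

N_a = Gd⁴/(8D³k) = (40.7×10³)(6.9⁴)/(8·28.0³·28) = 18.76 → N_a = 19
Actual rate k = Gd⁴/(8D³·19) = 27.649 N/mm
Working load F = kδ = 27.649·58 = 1603.6 N
C = 28.0/6.9 = 4.0580; K_W = (4C−1)/(4C−4)+0.615/C = 1.3968
τ_max = K_W·8FD/(πd³) = 1.3968·348.06 = 486.17 MPa
τ_max > 418 MPa → exceeds allowable

(a) 19 coils; (b) NO, τ_max = 486 MPa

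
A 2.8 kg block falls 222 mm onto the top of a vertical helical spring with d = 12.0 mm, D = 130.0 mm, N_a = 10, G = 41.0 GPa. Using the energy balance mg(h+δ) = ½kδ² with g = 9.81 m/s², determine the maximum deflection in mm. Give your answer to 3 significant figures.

k = Gd⁴/(8D³N_a) = (41.0×10³)(12.0⁴)/(8·130.0³·10) = 4.8371 N/mm
W = mg = 2.8 × 9.81 = 27.468 N
½kδ² − Wδ − Wh = 0 → δ = (W + √(W² + 2kWh))/k
δ = (27.468 + √(754.49 + 58992.8))/4.8371 = (27.468 + 244.43)/4.8371 = 56.211 mm

56.2 mm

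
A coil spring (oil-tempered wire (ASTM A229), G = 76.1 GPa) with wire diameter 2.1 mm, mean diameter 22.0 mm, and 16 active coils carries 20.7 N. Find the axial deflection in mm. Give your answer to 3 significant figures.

19.1 mm

k = Gd⁴/(8D³N_a) = (76.1×10³)(2.1⁴)/(8·22.0³·16) = 1.0859 N/mm
δ = F/k = 20.7 / 1.0859 = 19.063 mm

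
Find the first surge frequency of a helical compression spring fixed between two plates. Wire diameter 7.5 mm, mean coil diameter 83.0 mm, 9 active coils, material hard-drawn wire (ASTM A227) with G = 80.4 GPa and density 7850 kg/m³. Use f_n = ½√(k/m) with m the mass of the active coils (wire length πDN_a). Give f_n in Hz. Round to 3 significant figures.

43.6 Hz

k = Gd⁴/(8D³N_a) = (80.4×10³)(7.5⁴)/(8·83.0³·9) = 6.1792 N/mm = 6179.2 N/m
Wire length L = πDN_a = π·83.0·9 = 2346.8 mm
m = ρ·(πd²/4)·L = 7850 × 44.179×10⁻⁶ m² × 2.3468 m = 0.81387 kg
f_n = ½√(k/m) = 0.5·√(6179.2/0.81387) = 0.5·√(7592.4) = 43.567 Hz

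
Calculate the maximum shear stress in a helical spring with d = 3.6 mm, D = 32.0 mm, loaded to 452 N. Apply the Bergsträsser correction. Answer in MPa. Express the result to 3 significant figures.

Spring index C = D/d = 32.0/3.6 = 8.8889
K_B = (4C+2)/(4C−3) = 37.556/32.556 = 1.1536
τ₀ = 8FD/(πd³) = 8·452·32.0/(π·3.6³) = 115712/146.57 = 789.44 MPa
τ_max = K·τ₀ = 1.1536 × 789.44 = 910.69 MPa

911 MPa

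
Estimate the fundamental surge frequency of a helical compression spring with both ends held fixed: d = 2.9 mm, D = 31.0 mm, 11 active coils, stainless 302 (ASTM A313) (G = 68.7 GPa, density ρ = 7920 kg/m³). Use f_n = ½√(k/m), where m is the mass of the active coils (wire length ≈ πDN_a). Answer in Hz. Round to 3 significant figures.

k = Gd⁴/(8D³N_a) = (68.7×10³)(2.9⁴)/(8·31.0³·11) = 1.8535 N/mm = 1853.5 N/m
Wire length L = πDN_a = π·31.0·11 = 1071.3 mm
m = ρ·(πd²/4)·L = 7920 × 6.6052×10⁻⁶ m² × 1.0713 m = 0.056042 kg
f_n = ½√(k/m) = 0.5·√(1853.5/0.056042) = 0.5·√(33072) = 90.929 Hz

90.9 Hz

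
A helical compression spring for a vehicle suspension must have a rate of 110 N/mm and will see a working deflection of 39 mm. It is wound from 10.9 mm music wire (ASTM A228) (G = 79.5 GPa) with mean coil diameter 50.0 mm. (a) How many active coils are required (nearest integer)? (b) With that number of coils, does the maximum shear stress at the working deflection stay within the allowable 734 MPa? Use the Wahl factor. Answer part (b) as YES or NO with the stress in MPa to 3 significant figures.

(a) 10 coils; (b) YES, τ_max = 578 MPa

N_a = Gd⁴/(8D³k) = (79.5×10³)(10.9⁴)/(8·50.0³·110) = 10.2 → N_a = 10
Actual rate k = Gd⁴/(8D³·10) = 112.22 N/mm
Working load F = kδ = 112.22·39 = 4376.6 N
C = 50.0/10.9 = 4.5872; K_W = (4C−1)/(4C−4)+0.615/C = 1.3431
τ_max = K_W·8FD/(πd³) = 1.3431·430.3 = 577.95 MPa
τ_max ≤ 734 MPa → acceptable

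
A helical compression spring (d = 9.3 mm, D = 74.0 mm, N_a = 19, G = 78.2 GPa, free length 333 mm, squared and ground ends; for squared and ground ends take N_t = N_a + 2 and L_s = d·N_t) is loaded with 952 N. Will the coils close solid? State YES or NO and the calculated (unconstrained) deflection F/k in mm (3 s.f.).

NO, δ = 100 mm

k = Gd⁴/(8D³N_a) = (78.2×10³)(9.3⁴)/(8·74.0³·19) = 9.4973 N/mm
N_t = 21; L_s = 9.3·21 = 195.3 mm; δ_solid = L₀ − L_s = 333 − 195.3 = 137.7 mm
δ = F/k = 952/9.4973 = 100.24 mm
δ < δ_solid → spring does not go solid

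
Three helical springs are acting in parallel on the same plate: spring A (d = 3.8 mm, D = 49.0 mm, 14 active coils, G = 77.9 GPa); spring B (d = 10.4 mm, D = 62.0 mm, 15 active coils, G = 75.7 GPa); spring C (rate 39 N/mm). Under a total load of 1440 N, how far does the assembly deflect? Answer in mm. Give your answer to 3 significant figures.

k_A = Gd⁴/(8D³N_a) = (77.9×10³)(3.8⁴)/(8·49.0³·14) = 1.2327 N/mm
k_B = Gd⁴/(8D³N_a) = (75.7×10³)(10.4⁴)/(8·62.0³·15) = 30.965 N/mm
Parallel: k_eq = 1.2327 + 30.965 + 39 = 71.198 N/mm
δ = F/k_eq = 1440/71.198 = 20.225 mm

20.2 mm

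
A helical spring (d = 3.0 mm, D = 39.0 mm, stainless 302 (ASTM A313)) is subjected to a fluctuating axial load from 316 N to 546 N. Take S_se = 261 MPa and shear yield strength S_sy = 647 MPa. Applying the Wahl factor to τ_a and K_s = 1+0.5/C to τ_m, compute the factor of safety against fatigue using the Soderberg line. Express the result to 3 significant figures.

C = D/d = 39.0/3.0 = 13.0000; K_W = (4C−1)/(4C−4)+0.615/C = 1.1098; K_s = 1+0.5/C = 1.0385
F_a = (F_max−F_min)/2 = 115 N; F_m = (F_max+F_min)/2 = 431 N
τ_a = K_W·8F_aD/(πd³) = 1.1098 × 423 = 469.45 MPa
τ_m = K_s·8F_mD/(πd³) = 1.0385 × 1585.3 = 1646.3 MPa
Soderberg: 1/n_f = τ_a/S_se + τ_m/S_sy = 469.45/261 + 1646.3/647 = 1.79865 + 2.54451 = 4.3432
n_f = 1/4.3432 = 0.2302

0.230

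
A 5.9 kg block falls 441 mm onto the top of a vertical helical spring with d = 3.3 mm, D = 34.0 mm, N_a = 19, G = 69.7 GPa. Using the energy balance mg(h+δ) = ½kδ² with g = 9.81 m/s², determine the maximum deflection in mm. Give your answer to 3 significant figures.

k = Gd⁴/(8D³N_a) = (69.7×10³)(3.3⁴)/(8·34.0³·19) = 1.3836 N/mm
W = mg = 5.9 × 9.81 = 57.879 N
½kδ² − Wδ − Wh = 0 → δ = (W + √(W² + 2kWh))/k
δ = (57.879 + √(3350 + 70631.4))/1.3836 = (57.879 + 272)/1.3836 = 238.42 mm

238 mm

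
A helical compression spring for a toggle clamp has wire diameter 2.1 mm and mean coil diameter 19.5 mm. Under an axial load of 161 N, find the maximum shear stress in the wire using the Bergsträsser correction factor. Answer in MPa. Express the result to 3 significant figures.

Spring index C = D/d = 19.5/2.1 = 9.2857
K_B = (4C+2)/(4C−3) = 39.143/34.143 = 1.1464
τ₀ = 8FD/(πd³) = 8·161·19.5/(π·2.1³) = 25116/29.094 = 863.26 MPa
τ_max = K·τ₀ = 1.1464 × 863.26 = 989.68 MPa

990 MPa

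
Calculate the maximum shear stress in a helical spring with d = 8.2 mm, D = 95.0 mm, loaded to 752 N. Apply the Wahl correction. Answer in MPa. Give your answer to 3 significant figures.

Spring index C = D/d = 95.0/8.2 = 11.5854
K_W = (4C−1)/(4C−4) + 0.615/C = 45.341/42.341 + 0.0531 = 1.1239
τ₀ = 8FD/(πd³) = 8·752·95.0/(π·8.2³) = 571520/1732.2 = 329.94 MPa
τ_max = K·τ₀ = 1.1239 × 329.94 = 370.84 MPa

371 MPa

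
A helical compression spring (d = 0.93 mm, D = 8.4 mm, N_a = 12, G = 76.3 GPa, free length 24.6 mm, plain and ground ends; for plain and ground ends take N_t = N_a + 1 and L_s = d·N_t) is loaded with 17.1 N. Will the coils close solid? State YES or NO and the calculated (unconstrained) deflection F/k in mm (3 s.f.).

k = Gd⁴/(8D³N_a) = (76.3×10³)(0.93⁴)/(8·8.4³·12) = 1.0031 N/mm
N_t = 13; L_s = 0.93·13 = 12.09 mm; δ_solid = L₀ − L_s = 24.6 − 12.09 = 12.51 mm
δ = F/k = 17.1/1.0031 = 17.047 mm
δ ≥ δ_solid → spring goes solid

YES, δ = 17.0 mm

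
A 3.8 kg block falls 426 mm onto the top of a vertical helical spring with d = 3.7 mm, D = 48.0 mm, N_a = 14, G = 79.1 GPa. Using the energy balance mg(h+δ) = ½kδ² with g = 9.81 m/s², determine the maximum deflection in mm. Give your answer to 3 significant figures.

k = Gd⁴/(8D³N_a) = (79.1×10³)(3.7⁴)/(8·48.0³·14) = 1.1969 N/mm
W = mg = 3.8 × 9.81 = 37.278 N
½kδ² − Wδ − Wh = 0 → δ = (W + √(W² + 2kWh))/k
δ = (37.278 + √(1389.6 + 38013.1))/1.1969 = (37.278 + 198.5)/1.1969 = 197 mm

197 mm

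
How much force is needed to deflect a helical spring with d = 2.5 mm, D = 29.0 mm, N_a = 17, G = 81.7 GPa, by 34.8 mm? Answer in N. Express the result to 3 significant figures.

33.5 N

k = Gd⁴/(8D³N_a) = (81.7×10³)(2.5⁴)/(8·29.0³·17) = 0.96216 N/mm
F = k·δ = 0.96216 × 34.8 = 33.483 N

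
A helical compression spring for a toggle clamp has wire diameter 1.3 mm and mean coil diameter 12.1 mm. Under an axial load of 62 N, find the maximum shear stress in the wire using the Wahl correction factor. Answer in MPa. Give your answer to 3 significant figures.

Spring index C = D/d = 12.1/1.3 = 9.3077
K_W = (4C−1)/(4C−4) + 0.615/C = 36.231/33.231 + 0.0661 = 1.1564
τ₀ = 8FD/(πd³) = 8·62·12.1/(π·1.3³) = 6001.6/6.9021 = 869.54 MPa
τ_max = K·τ₀ = 1.1564 × 869.54 = 1005.5 MPa

1010 MPa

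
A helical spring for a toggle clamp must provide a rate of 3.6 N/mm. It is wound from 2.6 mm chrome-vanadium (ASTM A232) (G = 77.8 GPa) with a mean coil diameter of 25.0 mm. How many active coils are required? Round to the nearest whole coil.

8

N_a = Gd⁴/(8D³k) = (77.8×10³ × 2.6⁴)/(8 × 25.0³ × 3.6)
    = 3.55527e+06 / 450000 = 7.901 → 8 coils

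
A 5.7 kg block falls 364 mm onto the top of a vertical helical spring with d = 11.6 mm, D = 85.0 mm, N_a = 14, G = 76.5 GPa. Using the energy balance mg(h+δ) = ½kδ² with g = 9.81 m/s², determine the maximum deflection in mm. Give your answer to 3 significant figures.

k = Gd⁴/(8D³N_a) = (76.5×10³)(11.6⁴)/(8·85.0³·14) = 20.138 N/mm
W = mg = 5.7 × 9.81 = 55.917 N
½kδ² − Wδ − Wh = 0 → δ = (W + √(W² + 2kWh))/k
δ = (55.917 + √(3126.7 + 819773))/20.138 = (55.917 + 907.14)/20.138 = 47.823 mm

47.8 mm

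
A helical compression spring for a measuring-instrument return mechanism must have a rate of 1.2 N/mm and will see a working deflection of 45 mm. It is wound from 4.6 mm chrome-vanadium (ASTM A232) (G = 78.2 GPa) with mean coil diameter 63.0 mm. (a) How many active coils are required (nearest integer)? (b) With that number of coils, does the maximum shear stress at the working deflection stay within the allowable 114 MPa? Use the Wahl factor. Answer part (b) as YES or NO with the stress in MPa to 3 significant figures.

N_a = Gd⁴/(8D³k) = (78.2×10³)(4.6⁴)/(8·63.0³·1.2) = 14.59 → N_a = 15
Actual rate k = Gd⁴/(8D³·15) = 1.1669 N/mm
Working load F = kδ = 1.1669·45 = 52.511 N
C = 63.0/4.6 = 13.6957; K_W = (4C−1)/(4C−4)+0.615/C = 1.1040
τ_max = K_W·8FD/(πd³) = 1.1040·86.548 = 95.547 MPa
τ_max ≤ 114 MPa → acceptable

(a) 15 coils; (b) YES, τ_max = 95.5 MPa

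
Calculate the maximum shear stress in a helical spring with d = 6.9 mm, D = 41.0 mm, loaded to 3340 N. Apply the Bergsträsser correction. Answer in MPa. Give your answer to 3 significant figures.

Spring index C = D/d = 41.0/6.9 = 5.9420
K_B = (4C+2)/(4C−3) = 25.768/20.768 = 1.2408
τ₀ = 8FD/(πd³) = 8·3340·41.0/(π·6.9³) = 1.09552e+06/1032 = 1061.5 MPa
τ_max = K·τ₀ = 1.2408 × 1061.5 = 1317.1 MPa

1320 MPa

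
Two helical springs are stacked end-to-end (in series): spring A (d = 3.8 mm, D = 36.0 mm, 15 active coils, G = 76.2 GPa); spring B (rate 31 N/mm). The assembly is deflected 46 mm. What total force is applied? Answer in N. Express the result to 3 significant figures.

120 N

k_A = Gd⁴/(8D³N_a) = (76.2×10³)(3.8⁴)/(8·36.0³·15) = 2.8379 N/mm
Series: 1/k_eq = 1/2.8379 + 1/31 = 0.38463; k_eq = 2.5999 N/mm
F = k_eq·δ = 2.5999·46 = 119.6 N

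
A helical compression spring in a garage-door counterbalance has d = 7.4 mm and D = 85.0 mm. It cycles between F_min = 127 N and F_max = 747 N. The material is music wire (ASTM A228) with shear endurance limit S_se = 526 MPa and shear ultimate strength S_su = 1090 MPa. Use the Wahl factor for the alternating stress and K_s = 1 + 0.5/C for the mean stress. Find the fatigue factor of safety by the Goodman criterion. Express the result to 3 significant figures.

C = D/d = 85.0/7.4 = 11.4865; K_W = (4C−1)/(4C−4)+0.615/C = 1.1251; K_s = 1+0.5/C = 1.0435
F_a = (F_max−F_min)/2 = 310 N; F_m = (F_max+F_min)/2 = 437 N
τ_a = K_W·8F_aD/(πd³) = 1.1251 × 165.59 = 186.3 MPa
τ_m = K_s·8F_mD/(πd³) = 1.0435 × 233.42 = 243.58 MPa
Goodman: 1/n_f = τ_a/S_se + τ_m/S_su = 186.3/526 + 243.58/1090 = 0.35417 + 0.22347 = 0.57765
n_f = 1/0.57765 = 1.731

1.73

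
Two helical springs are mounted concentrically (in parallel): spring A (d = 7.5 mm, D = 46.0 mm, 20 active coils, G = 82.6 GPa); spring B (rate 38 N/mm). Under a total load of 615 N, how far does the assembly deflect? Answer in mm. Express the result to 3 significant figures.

11.2 mm

k_A = Gd⁴/(8D³N_a) = (82.6×10³)(7.5⁴)/(8·46.0³·20) = 16.782 N/mm
Parallel: k_eq = 16.782 + 38 = 54.782 N/mm
δ = F/k_eq = 615/54.782 = 11.226 mm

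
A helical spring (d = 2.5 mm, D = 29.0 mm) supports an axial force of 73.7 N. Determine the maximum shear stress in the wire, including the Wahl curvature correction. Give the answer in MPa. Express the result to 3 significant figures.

391 MPa

Spring index C = D/d = 29.0/2.5 = 11.6000
K_W = (4C−1)/(4C−4) + 0.615/C = 45.400/42.400 + 0.0530 = 1.1238
τ₀ = 8FD/(πd³) = 8·73.7·29.0/(π·2.5³) = 17098.4/49.087 = 348.33 MPa
τ_max = K·τ₀ = 1.1238 × 348.33 = 391.44 MPa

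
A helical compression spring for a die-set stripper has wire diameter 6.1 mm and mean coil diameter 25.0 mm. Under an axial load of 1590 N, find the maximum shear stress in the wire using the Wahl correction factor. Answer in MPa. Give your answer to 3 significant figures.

621 MPa

Spring index C = D/d = 25.0/6.1 = 4.0984
K_W = (4C−1)/(4C−4) + 0.615/C = 15.393/12.393 + 0.1501 = 1.3921
τ₀ = 8FD/(πd³) = 8·1590·25.0/(π·6.1³) = 318000/713.08 = 445.95 MPa
τ_max = K·τ₀ = 1.3921 × 445.95 = 620.82 MPa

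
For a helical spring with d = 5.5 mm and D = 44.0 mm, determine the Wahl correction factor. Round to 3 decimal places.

C = D/d = 44.0/5.5 = 8.0000
K_W = (4C−1)/(4C−4) + 0.615/C = 31.000/28.000 + 0.0769 = 1.1840

1.184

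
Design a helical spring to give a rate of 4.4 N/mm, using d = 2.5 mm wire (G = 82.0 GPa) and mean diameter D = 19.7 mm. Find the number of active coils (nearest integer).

12

N_a = Gd⁴/(8D³k) = (82.0×10³ × 2.5⁴)/(8 × 19.7³ × 4.4)
    = 3.20312e+06 / 269117 = 11.9 → 12 coils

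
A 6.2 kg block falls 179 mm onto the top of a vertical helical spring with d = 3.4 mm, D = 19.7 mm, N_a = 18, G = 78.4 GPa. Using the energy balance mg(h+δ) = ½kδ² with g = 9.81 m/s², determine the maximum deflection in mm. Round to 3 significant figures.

k = Gd⁴/(8D³N_a) = (78.4×10³)(3.4⁴)/(8·19.7³·18) = 9.5164 N/mm
W = mg = 6.2 × 9.81 = 60.822 N
½kδ² − Wδ − Wh = 0 → δ = (W + √(W² + 2kWh))/k
δ = (60.822 + √(3699.3 + 207212))/9.5164 = (60.822 + 459.25)/9.5164 = 54.65 mm

54.7 mm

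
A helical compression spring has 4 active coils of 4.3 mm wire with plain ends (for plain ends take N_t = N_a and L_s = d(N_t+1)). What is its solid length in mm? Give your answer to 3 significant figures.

plain ends: N_t = N_a = 4
L_s = d·(N_t+1) = 4.3 × 5 = 21.5 mm

21.5 mm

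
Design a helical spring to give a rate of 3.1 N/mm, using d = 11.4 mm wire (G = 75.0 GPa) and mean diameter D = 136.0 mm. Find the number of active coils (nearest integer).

N_a = Gd⁴/(8D³k) = (75.0×10³ × 11.4⁴)/(8 × 136.0³ × 3.1)
    = 1.26672e+09 / 6.23833e+07 = 20.31 → 20 coils

20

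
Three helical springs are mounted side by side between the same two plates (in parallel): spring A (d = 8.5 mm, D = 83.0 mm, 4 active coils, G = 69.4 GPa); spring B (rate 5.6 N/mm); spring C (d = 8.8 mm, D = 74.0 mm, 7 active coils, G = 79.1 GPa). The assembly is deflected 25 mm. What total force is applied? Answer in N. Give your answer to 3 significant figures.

k_A = Gd⁴/(8D³N_a) = (69.4×10³)(8.5⁴)/(8·83.0³·4) = 19.799 N/mm
k_C = Gd⁴/(8D³N_a) = (79.1×10³)(8.8⁴)/(8·74.0³·7) = 20.904 N/mm
Parallel: k_eq = 19.799 + 5.6 + 20.904 = 46.303 N/mm
F = k_eq·δ = 46.303·25 = 1157.6 N

1160 N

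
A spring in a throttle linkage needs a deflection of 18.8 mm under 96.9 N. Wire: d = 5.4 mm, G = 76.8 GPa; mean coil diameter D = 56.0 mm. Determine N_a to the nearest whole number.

9

Required rate k = F/δ = 96.9/18.8 = 5.1543 N/mm
N_a = Gd⁴/(8D³k) = (76.8×10³ × 5.4⁴)/(8 × 56.0³ × 5.1543)
    = 6.53035e+07 / 7.24136e+06 = 9.018 → 9 coils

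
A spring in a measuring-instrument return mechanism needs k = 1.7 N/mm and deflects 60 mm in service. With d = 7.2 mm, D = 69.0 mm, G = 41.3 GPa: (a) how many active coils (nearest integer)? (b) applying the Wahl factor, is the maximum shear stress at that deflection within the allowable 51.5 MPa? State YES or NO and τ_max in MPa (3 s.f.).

N_a = Gd⁴/(8D³k) = (41.3×10³)(7.2⁴)/(8·69.0³·1.7) = 24.84 → N_a = 25
Actual rate k = Gd⁴/(8D³·25) = 1.6893 N/mm
Working load F = kδ = 1.6893·60 = 101.36 N
C = 69.0/7.2 = 9.5833; K_W = (4C−1)/(4C−4)+0.615/C = 1.1516
τ_max = K_W·8FD/(πd³) = 1.1516·47.714 = 54.945 MPa
τ_max > 51.5 MPa → exceeds allowable

(a) 25 coils; (b) NO, τ_max = 54.9 MPa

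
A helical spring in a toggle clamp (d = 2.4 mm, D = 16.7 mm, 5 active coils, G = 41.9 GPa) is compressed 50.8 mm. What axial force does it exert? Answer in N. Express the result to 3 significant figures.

k = Gd⁴/(8D³N_a) = (41.9×10³)(2.4⁴)/(8·16.7³·5) = 7.4619 N/mm
F = k·δ = 7.4619 × 50.8 = 379.06 N

379 N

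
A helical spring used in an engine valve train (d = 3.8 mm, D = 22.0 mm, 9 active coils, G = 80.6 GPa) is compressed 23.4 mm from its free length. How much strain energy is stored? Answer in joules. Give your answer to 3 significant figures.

6.00 J

k = Gd⁴/(8D³N_a) = (80.6×10³)(3.8⁴)/(8·22.0³·9) = 21.921 N/mm
U = ½kδ² = 0.5 × 21.921 × 23.4² = 6001.6 N·mm = 6.0016 J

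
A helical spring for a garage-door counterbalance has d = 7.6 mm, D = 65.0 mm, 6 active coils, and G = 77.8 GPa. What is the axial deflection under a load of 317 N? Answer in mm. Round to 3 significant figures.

16.1 mm

k = Gd⁴/(8D³N_a) = (77.8×10³)(7.6⁴)/(8·65.0³·6) = 19.69 N/mm
δ = F/k = 317 / 19.69 = 16.099 mm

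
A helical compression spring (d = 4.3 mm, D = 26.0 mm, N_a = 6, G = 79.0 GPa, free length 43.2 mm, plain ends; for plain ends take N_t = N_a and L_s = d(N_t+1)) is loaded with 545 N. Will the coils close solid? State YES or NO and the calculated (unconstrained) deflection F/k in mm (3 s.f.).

YES, δ = 17.0 mm

k = Gd⁴/(8D³N_a) = (79.0×10³)(4.3⁴)/(8·26.0³·6) = 32.014 N/mm
N_t = 6; L_s = 4.3·7 = 30.1 mm; δ_solid = L₀ − L_s = 43.2 − 30.1 = 13.1 mm
δ = F/k = 545/32.014 = 17.024 mm
δ ≥ δ_solid → spring goes solid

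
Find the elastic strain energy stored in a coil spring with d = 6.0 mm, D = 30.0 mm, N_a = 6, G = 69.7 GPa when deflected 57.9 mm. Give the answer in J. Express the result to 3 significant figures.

117 J

k = Gd⁴/(8D³N_a) = (69.7×10³)(6.0⁴)/(8·30.0³·6) = 69.7 N/mm
U = ½kδ² = 0.5 × 69.7 × 57.9² = 1.1683e+05 N·mm = 116.83 J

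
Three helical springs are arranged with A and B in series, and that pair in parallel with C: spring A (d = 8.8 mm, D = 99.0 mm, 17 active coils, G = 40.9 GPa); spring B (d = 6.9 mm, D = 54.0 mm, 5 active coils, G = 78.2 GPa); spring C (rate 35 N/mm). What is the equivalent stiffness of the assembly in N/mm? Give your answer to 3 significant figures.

36.7 N/mm

k_A = Gd⁴/(8D³N_a) = (40.9×10³)(8.8⁴)/(8·99.0³·17) = 1.8587 N/mm
k_B = Gd⁴/(8D³N_a) = (78.2×10³)(6.9⁴)/(8·54.0³·5) = 28.142 N/mm
Springs A,B series: k_AB = 1/(1/1.8587+1/28.142) = 1.7435 N/mm; parallel with C: k_eq = 1.7435+35 = 36.744 N/mm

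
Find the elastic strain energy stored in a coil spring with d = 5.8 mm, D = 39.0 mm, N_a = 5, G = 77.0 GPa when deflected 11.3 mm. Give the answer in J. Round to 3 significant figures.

2.34 J

k = Gd⁴/(8D³N_a) = (77.0×10³)(5.8⁴)/(8·39.0³·5) = 36.724 N/mm
U = ½kδ² = 0.5 × 36.724 × 11.3² = 2344.6 N·mm = 2.3446 J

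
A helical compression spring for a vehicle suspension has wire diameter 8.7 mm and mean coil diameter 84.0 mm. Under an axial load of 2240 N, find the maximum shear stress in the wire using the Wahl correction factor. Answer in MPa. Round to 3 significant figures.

837 MPa

Spring index C = D/d = 84.0/8.7 = 9.6552
K_W = (4C−1)/(4C−4) + 0.615/C = 37.621/34.621 + 0.0637 = 1.1503
τ₀ = 8FD/(πd³) = 8·2240·84.0/(π·8.7³) = 1.50528e+06/2068.7 = 727.63 MPa
τ_max = K·τ₀ = 1.1503 × 727.63 = 837.03 MPa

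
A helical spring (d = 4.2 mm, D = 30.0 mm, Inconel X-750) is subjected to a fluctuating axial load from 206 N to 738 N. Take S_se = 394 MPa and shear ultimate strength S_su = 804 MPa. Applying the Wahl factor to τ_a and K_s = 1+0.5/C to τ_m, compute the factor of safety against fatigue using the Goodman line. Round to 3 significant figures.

0.672

C = D/d = 30.0/4.2 = 7.1429; K_W = (4C−1)/(4C−4)+0.615/C = 1.2082; K_s = 1+0.5/C = 1.0700
F_a = (F_max−F_min)/2 = 266 N; F_m = (F_max+F_min)/2 = 472 N
τ_a = K_W·8F_aD/(πd³) = 1.2082 × 274.28 = 331.38 MPa
τ_m = K_s·8F_mD/(πd³) = 1.0700 × 486.69 = 520.76 MPa
Goodman: 1/n_f = τ_a/S_se + τ_m/S_su = 331.38/394 + 520.76/804 = 0.84108 + 0.64771 = 1.4888
n_f = 1/1.4888 = 0.6717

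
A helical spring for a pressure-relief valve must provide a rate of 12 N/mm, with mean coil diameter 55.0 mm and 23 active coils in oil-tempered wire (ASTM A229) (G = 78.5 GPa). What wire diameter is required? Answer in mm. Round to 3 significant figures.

8.27 mm

d = (8D³N_a·k / G)^(1/4) = (8·55.0³·23·12 / (78.5×10³))^0.25
  = (4679.7)^0.25 = 8.2709 mm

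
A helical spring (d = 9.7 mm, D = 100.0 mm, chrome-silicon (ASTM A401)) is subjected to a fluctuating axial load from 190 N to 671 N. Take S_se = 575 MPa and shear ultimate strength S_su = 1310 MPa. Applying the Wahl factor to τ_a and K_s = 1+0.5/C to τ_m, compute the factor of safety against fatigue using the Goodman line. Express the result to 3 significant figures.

4.36

C = D/d = 100.0/9.7 = 10.3093; K_W = (4C−1)/(4C−4)+0.615/C = 1.1402; K_s = 1+0.5/C = 1.0485
F_a = (F_max−F_min)/2 = 240.5 N; F_m = (F_max+F_min)/2 = 430.5 N
τ_a = K_W·8F_aD/(πd³) = 1.1402 × 67.103 = 76.512 MPa
τ_m = K_s·8F_mD/(πd³) = 1.0485 × 120.12 = 125.94 MPa
Goodman: 1/n_f = τ_a/S_se + τ_m/S_su = 76.512/575 + 125.94/1310 = 0.13306 + 0.09614 = 0.2292
n_f = 1/0.2292 = 4.363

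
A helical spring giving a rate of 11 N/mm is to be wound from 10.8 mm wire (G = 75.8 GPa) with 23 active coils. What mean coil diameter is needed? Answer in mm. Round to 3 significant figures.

D = (Gd⁴/(8N_a·k))^(1/3) = (75.8×10³·10.8⁴/(8·23·11))^(1/3)
  = (509511)^(1/3) = 79.8702 mm

79.9 mm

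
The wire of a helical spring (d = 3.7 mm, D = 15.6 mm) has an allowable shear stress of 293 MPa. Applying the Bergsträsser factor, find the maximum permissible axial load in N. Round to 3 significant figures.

275 N

C = D/d = 15.6/3.7 = 4.2162
K_B = (4C+2)/(4C−3) = 18.865/13.865 = 1.3606
τ_max = K·8FD/(πd³) → F_max = τ_allow·πd³/(8DK)
F_max = 293·π·3.7³/(8·15.6·1.3606) = 46625/169.81 = 274.58 N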